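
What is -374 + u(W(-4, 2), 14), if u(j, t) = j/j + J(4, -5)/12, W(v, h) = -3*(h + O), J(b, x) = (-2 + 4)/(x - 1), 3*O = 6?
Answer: -13429/36 ≈ -373.03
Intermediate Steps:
O = 2 (O = (⅓)*6 = 2)
J(b, x) = 2/(-1 + x)
W(v, h) = -6 - 3*h (W(v, h) = -3*(h + 2) = -3*(2 + h) = -6 - 3*h)
u(j, t) = 35/36 (u(j, t) = j/j + (2/(-1 - 5))/12 = 1 + (2/(-6))*(1/12) = 1 + (2*(-⅙))*(1/12) = 1 - ⅓*1/12 = 1 - 1/36 = 35/36)
-374 + u(W(-4, 2), 14) = -374 + 35/36 = -13429/36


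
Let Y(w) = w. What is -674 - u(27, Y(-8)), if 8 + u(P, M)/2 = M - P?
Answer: -588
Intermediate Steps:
u(P, M) = -16 - 2*P + 2*M (u(P, M) = -16 + 2*(M - P) = -16 + (-2*P + 2*M) = -16 - 2*P + 2*M)
-674 - u(27, Y(-8)) = -674 - (-16 - 2*27 + 2*(-8)) = -674 - (-16 - 54 - 16) = -674 - 1*(-86) = -674 + 86 = -588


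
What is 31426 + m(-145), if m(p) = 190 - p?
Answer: 31761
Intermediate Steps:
31426 + m(-145) = 31426 + (190 - 1*(-145)) = 31426 + (190 + 145) = 31426 + 335 = 31761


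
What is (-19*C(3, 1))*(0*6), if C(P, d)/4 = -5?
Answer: 0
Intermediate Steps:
C(P, d) = -20 (C(P, d) = 4*(-5) = -20)
(-19*C(3, 1))*(0*6) = (-19*(-20))*(0*6) = 380*0 = 0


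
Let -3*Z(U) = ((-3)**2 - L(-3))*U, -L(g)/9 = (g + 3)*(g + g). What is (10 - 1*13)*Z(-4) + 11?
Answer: -25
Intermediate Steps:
L(g) = -18*g*(3 + g) (L(g) = -9*(g + 3)*(g + g) = -9*(3 + g)*2*g = -18*g*(3 + g))
Z(U) = -3*U (Z(U) = -((-3)**2 - (-18)*(-3)*(3 - 3))*U/3 = -(9 - (-18)*(-3)*0)*U/3 = -(9 - 1*0)*U/3 = -(9 + 0)*U/3 = -3*U)
(10 - 1*13)*Z(-4) + 11 = (10 - 1*13)*(-3*(-4)) + 11 = (10 - 13)*12 + 11 = -3*12 + 11 = -36 + 11 = -25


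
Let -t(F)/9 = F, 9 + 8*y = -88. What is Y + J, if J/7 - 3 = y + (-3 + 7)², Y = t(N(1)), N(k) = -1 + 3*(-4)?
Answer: 1321/8 ≈ 165.13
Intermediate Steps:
y = -97/8 (y = -9/8 + (⅛)*(-88) = -9/8 - 11 = -97/8 ≈ -12.125)
N(k) = -13 (N(k) = -1 - 12 = -13)
t(F) = -9*F
Y = 117 (Y = -9*(-13) = 117)
J = 385/8 (J = 21 + 7*(-97/8 + (-3 + 7)²) = 21 + 7*(-97/8 + 4²) = 21 + 7*(-97/8 + 16) = 21 + 7*(31/8) = 21 + 217/8 = 385/8 ≈ 48.125)
Y + J = 117 + 385/8 = 1321/8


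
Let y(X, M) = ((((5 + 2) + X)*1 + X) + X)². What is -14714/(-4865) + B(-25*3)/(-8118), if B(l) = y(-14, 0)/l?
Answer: 51226163/16926030 ≈ 3.0265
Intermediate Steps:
y(X, M) = (7 + 3*X)² (y(X, M) = (((7 + X)*1 + X) + X)² = (((7 + X) + X) + X)² = ((7 + 2*X) + X)² = (7 + 3*X)²)
B(l) = 1225/l (B(l) = (7 + 3*(-14))²/l = (7 - 42)²/l = (-35)²/l = 1225/l)
-14714/(-4865) + B(-25*3)/(-8118) = -14714/(-4865) + (1225/((-25*3)))/(-8118) = -14714*(-1/4865) + (1225/(-75))*(-1/8118) = 2102/695 + (1225*(-1/75))*(-1/8118) = 2102/695 - 49/3*(-1/8118) = 2102/695 + 49/24354 = 51226163/16926030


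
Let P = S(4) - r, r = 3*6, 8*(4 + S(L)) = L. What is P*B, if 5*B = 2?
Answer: -43/5 ≈ -8.6000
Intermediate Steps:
B = 2/5 (B = (1/5)*2 = 2/5 ≈ 0.40000)
S(L) = -4 + L/8
r = 18
P = -43/2 (P = (-4 + (1/8)*4) - 1*18 = (-4 + 1/2) - 18 = -7/2 - 18 = -43/2 ≈ -21.500)
P*B = -43/2*2/5 = -43/5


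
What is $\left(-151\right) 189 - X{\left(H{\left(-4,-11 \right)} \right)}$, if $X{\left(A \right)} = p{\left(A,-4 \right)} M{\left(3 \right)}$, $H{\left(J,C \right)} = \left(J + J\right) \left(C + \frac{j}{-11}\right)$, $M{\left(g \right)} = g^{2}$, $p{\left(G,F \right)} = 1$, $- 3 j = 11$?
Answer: $-28548$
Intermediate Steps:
$j = - \frac{11}{3}$ ($j = \left(- \frac{1}{3}\right) 11 = - \frac{11}{3} \approx -3.6667$)
$H{\left(J,C \right)} = 2 J \left(\frac{1}{3} + C\right)$ ($H{\left(J,C \right)} = \left(J + J\right) \left(C - \frac{11}{3 \left(-11\right)}\right) = 2 J \left(C - - \frac{1}{3}\right) = 2 J \left(C + \frac{1}{3}\right) = 2 J \left(\frac{1}{3} + C\right)$)
$X{\left(A \right)} = 9$ ($X{\left(A \right)} = 1 \cdot 3^{2} = 1 \cdot 9 = 9$)
$\left(-151\right) 189 - X{\left(H{\left(-4,-11 \right)} \right)} = \left(-151\right) 189 - 9 = -28539 - 9 = -28548$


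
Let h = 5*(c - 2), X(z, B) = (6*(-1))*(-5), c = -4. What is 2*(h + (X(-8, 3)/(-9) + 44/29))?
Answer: -5536/87 ≈ -63.632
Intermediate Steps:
X(z, B) = 30 (X(z, B) = -6*(-5) = 30)
h = -30 (h = 5*(-4 - 2) = 5*(-6) = -30)
2*(h + (X(-8, 3)/(-9) + 44/29)) = 2*(-30 + (30/(-9) + 44/29)) = 2*(-30 + (30*(-⅑) + 44*(1/29))) = 2*(-30 + (-10/3 + 44/29)) = 2*(-30 - 158/87) = 2*(-2768/87) = -5536/87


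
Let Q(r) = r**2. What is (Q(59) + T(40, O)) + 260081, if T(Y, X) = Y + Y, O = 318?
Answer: 263642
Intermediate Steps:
T(Y, X) = 2*Y
(Q(59) + T(40, O)) + 260081 = (59**2 + 2*40) + 260081 = (3481 + 80) + 260081 = 3561 + 260081 = 263642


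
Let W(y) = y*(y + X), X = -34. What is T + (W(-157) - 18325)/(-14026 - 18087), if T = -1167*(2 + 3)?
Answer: -11023001/1889 ≈ -5835.4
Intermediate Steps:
W(y) = y*(-34 + y) (W(y) = y*(y - 34) = y*(-34 + y))
T = -5835 (T = -1167*5 = -389*15 = -5835)
T + (W(-157) - 18325)/(-14026 - 18087) = -5835 + (-157*(-34 - 157) - 18325)/(-14026 - 18087) = -5835 + (-157*(-191) - 18325)/(-32113) = -5835 + (29987 - 18325)*(-1/32113) = -5835 + 11662*(-1/32113) = -5835 - 686/1889 = -11023001/1889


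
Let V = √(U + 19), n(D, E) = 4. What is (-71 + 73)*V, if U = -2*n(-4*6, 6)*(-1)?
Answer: 6*√3 ≈ 10.392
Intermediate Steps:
U = 8 (U = -2*4*(-1) = -8*(-1) = 8)
V = 3*√3 (V = √(8 + 19) = √27 = 3*√3 ≈ 5.1962)
(-71 + 73)*V = (-71 + 73)*(3*√3) = 2*(3*√3) = 6*√3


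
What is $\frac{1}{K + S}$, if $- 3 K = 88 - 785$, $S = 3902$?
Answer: $\frac{3}{12403} \approx 0.00024188$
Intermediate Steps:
$K = \frac{697}{3}$ ($K = - \frac{88 - 785}{3} = \left(- \frac{1}{3}\right) \left(-697\right) = \frac{697}{3} \approx 232.33$)
$\frac{1}{K + S} = \frac{1}{\frac{697}{3} + 3902} = \frac{1}{\frac{12403}{3}} = \frac{3}{12403}$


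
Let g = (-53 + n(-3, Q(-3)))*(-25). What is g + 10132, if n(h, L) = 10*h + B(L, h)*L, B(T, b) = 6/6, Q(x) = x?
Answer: 12282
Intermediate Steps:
B(T, b) = 1 (B(T, b) = 6*(⅙) = 1)
n(h, L) = L + 10*h (n(h, L) = 10*h + 1*L = 10*h + L = L + 10*h)
g = 2150 (g = (-53 + (-3 + 10*(-3)))*(-25) = (-53 + (-3 - 30))*(-25) = (-53 - 33)*(-25) = -86*(-25) = 2150)
g + 10132 = 2150 + 10132 = 12282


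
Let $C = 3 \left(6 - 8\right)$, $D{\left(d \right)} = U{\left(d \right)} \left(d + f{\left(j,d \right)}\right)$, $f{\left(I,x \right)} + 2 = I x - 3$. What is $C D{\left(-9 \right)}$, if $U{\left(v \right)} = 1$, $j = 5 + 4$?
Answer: $570$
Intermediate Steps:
$j = 9$
$f{\left(I,x \right)} = -5 + I x$ ($f{\left(I,x \right)} = -2 + \left(I x - 3\right) = -2 + \left(-3 + I x\right) = -5 + I x$)
$D{\left(d \right)} = -5 + 10 d$ ($D{\left(d \right)} = 1 \left(d + \left(-5 + 9 d\right)\right) = 1 \left(-5 + 10 d\right) = -5 + 10 d$)
$C = -6$ ($C = 3 \left(6 - 8\right) = 3 \left(-2\right) = -6$)
$C D{\left(-9 \right)} = - 6 \left(-5 + 10 \left(-9\right)\right) = - 6 \left(-5 - 90\right) = \left(-6\right) \left(-95\right) = 570$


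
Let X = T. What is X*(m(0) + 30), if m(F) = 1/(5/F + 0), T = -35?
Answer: -1050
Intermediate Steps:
X = -35
m(F) = F/5 (m(F) = 1/(5/F) = F/5)
X*(m(0) + 30) = -35*((1/5)*0 + 30) = -35*(0 + 30) = -35*30 = -1050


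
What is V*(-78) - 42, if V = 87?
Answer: -6828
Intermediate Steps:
V*(-78) - 42 = 87*(-78) - 42 = -6786 - 42 = -6828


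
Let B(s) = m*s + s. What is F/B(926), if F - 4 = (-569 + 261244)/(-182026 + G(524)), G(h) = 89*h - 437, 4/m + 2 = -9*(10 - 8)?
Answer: 1413165/503103208 ≈ 0.0028089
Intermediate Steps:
m = -1/5 (m = 4/(-2 - 9*(10 - 8)) = 4/(-2 - 9*2) = 4/(-2 - 18) = 4/(-20) = 4*(-1/20) = -1/5 ≈ -0.20000)
G(h) = -437 + 89*h
B(s) = 4*s/5 (B(s) = -s/5 + s = 4*s/5)
F = 282633/135827 (F = 4 + (-569 + 261244)/(-182026 + (-437 + 89*524)) = 4 + 260675/(-182026 + (-437 + 46636)) = 4 + 260675/(-182026 + 46199) = 4 + 260675/(-135827) = 4 + 260675*(-1/135827) = 4 - 260675/135827 = 282633/135827 ≈ 2.0808)
F/B(926) = 282633/(135827*(((4/5)*926))) = 282633/(135827*(3704/5)) = (282633/135827)*(5/3704) = 1413165/503103208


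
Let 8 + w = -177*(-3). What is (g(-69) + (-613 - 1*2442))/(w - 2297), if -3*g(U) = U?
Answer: 1516/887 ≈ 1.7091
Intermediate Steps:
g(U) = -U/3
w = 523 (w = -8 - 177*(-3) = -8 + 531 = 523)
(g(-69) + (-613 - 1*2442))/(w - 2297) = (-⅓*(-69) + (-613 - 1*2442))/(523 - 2297) = (23 + (-613 - 2442))/(-1774) = (23 - 3055)*(-1/1774) = -3032*(-1/1774) = 1516/887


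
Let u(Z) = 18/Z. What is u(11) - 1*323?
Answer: -3535/11 ≈ -321.36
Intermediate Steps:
u(11) - 1*323 = 18/11 - 1*323 = 18*(1/11) - 323 = 18/11 - 323 = -3535/11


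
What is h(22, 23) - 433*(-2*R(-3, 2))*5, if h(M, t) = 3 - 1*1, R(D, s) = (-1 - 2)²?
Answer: 38972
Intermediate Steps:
R(D, s) = 9 (R(D, s) = (-3)² = 9)
h(M, t) = 2 (h(M, t) = 3 - 1 = 2)
h(22, 23) - 433*(-2*R(-3, 2))*5 = 2 - 433*(-2*9)*5 = 2 - (-7794)*5 = 2 - 433*(-90) = 2 + 38970 = 38972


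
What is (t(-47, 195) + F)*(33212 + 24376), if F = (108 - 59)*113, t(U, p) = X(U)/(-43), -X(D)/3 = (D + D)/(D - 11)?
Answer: 397632470640/1247 ≈ 3.1887e+8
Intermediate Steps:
X(D) = -6*D/(-11 + D) (X(D) = -3*(D + D)/(D - 11) = -3*2*D/(-11 + D) = -6*D/(-11 + D))
t(U, p) = 6*U/(43*(-11 + U)) (t(U, p) = -6*U/(-11 + U)/(-43) = -6*U/(-11 + U)*(-1/43) = 6*U/(43*(-11 + U)))
F = 5537 (F = 49*113 = 5537)
(t(-47, 195) + F)*(33212 + 24376) = ((6/43)*(-47)/(-11 - 47) + 5537)*(33212 + 24376) = ((6/43)*(-47)/(-58) + 5537)*57588 = ((6/43)*(-47)*(-1/58) + 5537)*57588 = (141/1247 + 5537)*57588 = (6904780/1247)*57588 = 397632470640/1247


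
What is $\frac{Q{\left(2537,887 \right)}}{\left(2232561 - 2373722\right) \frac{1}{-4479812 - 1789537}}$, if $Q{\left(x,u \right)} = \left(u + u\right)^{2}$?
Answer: $\frac{19730117773524}{141161} \approx 1.3977 \cdot 10^{8}$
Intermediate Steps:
$Q{\left(x,u \right)} = 4 u^{2}$ ($Q{\left(x,u \right)} = \left(2 u\right)^{2} = 4 u^{2}$)
$\frac{Q{\left(2537,887 \right)}}{\left(2232561 - 2373722\right) \frac{1}{-4479812 - 1789537}} = \frac{4 \cdot 887^{2}}{\left(2232561 - 2373722\right) \frac{1}{-4479812 - 1789537}} = \frac{4 \cdot 786769}{\left(-141161\right) \frac{1}{-6269349}} = \frac{3147076}{\left(-141161\right) \left(- \frac{1}{6269349}\right)} = \frac{3147076}{\frac{141161}{6269349}} = 3147076 \cdot \frac{6269349}{141161} = \frac{19730117773524}{141161}$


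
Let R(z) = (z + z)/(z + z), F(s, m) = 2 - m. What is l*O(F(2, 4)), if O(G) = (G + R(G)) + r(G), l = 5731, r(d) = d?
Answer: -17193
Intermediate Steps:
R(z) = 1 (R(z) = (2*z)/((2*z)) = (2*z)*(1/(2*z)) = 1)
O(G) = 1 + 2*G (O(G) = (G + 1) + G = (1 + G) + G = 1 + 2*G)
l*O(F(2, 4)) = 5731*(1 + 2*(2 - 1*4)) = 5731*(1 + 2*(2 - 4)) = 5731*(1 + 2*(-2)) = 5731*(1 - 4) = 5731*(-3) = -17193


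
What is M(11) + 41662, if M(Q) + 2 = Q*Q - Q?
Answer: 41770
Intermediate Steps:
M(Q) = -2 + Q² - Q (M(Q) = -2 + (Q*Q - Q) = -2 + (Q² - Q) = -2 + Q² - Q)
M(11) + 41662 = (-2 + 11² - 1*11) + 41662 = (-2 + 121 - 11) + 41662 = 108 + 41662 = 41770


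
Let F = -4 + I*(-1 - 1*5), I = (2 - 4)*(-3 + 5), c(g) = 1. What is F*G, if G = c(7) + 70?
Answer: 1420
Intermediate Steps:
I = -4 (I = -2*2 = -4)
G = 71 (G = 1 + 70 = 71)
F = 20 (F = -4 - 4*(-1 - 1*5) = -4 - 4*(-1 - 5) = -4 - 4*(-6) = -4 + 24 = 20)
F*G = 20*71 = 1420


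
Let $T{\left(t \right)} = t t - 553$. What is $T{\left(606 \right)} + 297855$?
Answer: $664538$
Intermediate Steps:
$T{\left(t \right)} = -553 + t^{2}$ ($T{\left(t \right)} = t^{2} - 553 = -553 + t^{2}$)
$T{\left(606 \right)} + 297855 = \left(-553 + 606^{2}\right) + 297855 = \left(-553 + 367236\right) + 297855 = 366683 + 297855 = 664538$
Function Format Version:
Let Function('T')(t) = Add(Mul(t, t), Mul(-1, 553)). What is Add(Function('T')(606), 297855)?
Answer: 664538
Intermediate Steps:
Function('T')(t) = Add(-553, Pow(t, 2)) (Function('T')(t) = Add(Pow(t, 2), -553) = Add(-553, Pow(t, 2)))
Add(Function('T')(606), 297855) = Add(Add(-553, Pow(606, 2)), 297855) = Add(Add(-553, 367236), 297855) = Add(366683, 297855) = 664538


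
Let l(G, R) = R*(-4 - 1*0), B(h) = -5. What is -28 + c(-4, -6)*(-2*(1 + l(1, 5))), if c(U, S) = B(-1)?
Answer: -218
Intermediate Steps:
c(U, S) = -5
l(G, R) = -4*R (l(G, R) = R*(-4 + 0) = R*(-4) = -4*R)
-28 + c(-4, -6)*(-2*(1 + l(1, 5))) = -28 - (-10)*(1 - 4*5) = -28 - (-10)*(1 - 20) = -28 - (-10)*(-19) = -28 - 5*38 = -28 - 190 = -218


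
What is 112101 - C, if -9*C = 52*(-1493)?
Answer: 931273/9 ≈ 1.0347e+5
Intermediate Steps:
C = 77636/9 (C = -52*(-1493)/9 = -⅑*(-77636) = 77636/9 ≈ 8626.2)
112101 - C = 112101 - 1*77636/9 = 112101 - 77636/9 = 931273/9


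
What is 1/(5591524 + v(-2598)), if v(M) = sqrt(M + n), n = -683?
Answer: 5591524/31265140645857 - I*sqrt(3281)/31265140645857 ≈ 1.7884e-7 - 1.8321e-12*I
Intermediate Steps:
v(M) = sqrt(-683 + M) (v(M) = sqrt(M - 683) = sqrt(-683 + M))
1/(5591524 + v(-2598)) = 1/(5591524 + sqrt(-683 - 2598)) = 1/(5591524 + sqrt(-3281)) = 1/(5591524 + I*sqrt(3281))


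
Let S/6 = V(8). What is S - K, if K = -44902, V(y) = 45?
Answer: 45172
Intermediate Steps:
S = 270 (S = 6*45 = 270)
S - K = 270 - 1*(-44902) = 270 + 44902 = 45172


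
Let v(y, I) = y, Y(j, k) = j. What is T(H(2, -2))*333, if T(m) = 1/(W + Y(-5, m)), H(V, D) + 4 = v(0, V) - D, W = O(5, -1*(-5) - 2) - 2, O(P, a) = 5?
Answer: -333/2 ≈ -166.50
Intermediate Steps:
W = 3 (W = 5 - 2 = 3)
H(V, D) = -4 - D (H(V, D) = -4 + (0 - D) = -4 - D)
T(m) = -½ (T(m) = 1/(3 - 5) = 1/(-2) = -½)
T(H(2, -2))*333 = -½*333 = -333/2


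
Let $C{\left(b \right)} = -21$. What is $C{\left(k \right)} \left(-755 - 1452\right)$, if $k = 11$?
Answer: $46347$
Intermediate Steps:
$C{\left(k \right)} \left(-755 - 1452\right) = - 21 \left(-755 - 1452\right) = \left(-21\right) \left(-2207\right) = 46347$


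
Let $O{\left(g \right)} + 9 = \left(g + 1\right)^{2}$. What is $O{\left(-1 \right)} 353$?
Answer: $-3177$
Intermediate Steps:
$O{\left(g \right)} = -9 + \left(1 + g\right)^{2}$ ($O{\left(g \right)} = -9 + \left(g + 1\right)^{2} = -9 + \left(1 + g\right)^{2}$)
$O{\left(-1 \right)} 353 = \left(-9 + \left(1 - 1\right)^{2}\right) 353 = \left(-9 + 0^{2}\right) 353 = \left(-9 + 0\right) 353 = \left(-9\right) 353 = -3177$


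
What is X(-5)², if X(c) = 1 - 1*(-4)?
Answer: 25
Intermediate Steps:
X(c) = 5 (X(c) = 1 + 4 = 5)
X(-5)² = 5² = 25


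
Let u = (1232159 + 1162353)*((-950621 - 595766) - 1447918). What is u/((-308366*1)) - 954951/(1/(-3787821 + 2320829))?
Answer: 215999394170357816/154183 ≈ 1.4009e+12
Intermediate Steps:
u = -7169899254160 (u = 2394512*(-1546387 - 1447918) = 2394512*(-2994305) = -7169899254160)
u/((-308366*1)) - 954951/(1/(-3787821 + 2320829)) = -7169899254160/((-308366*1)) - 954951/(1/(-3787821 + 2320829)) = -7169899254160/(-308366) - 954951/(1/(-1466992)) = -7169899254160*(-1/308366) - 954951/(-1/1466992) = 3584949627080/154183 - 954951*(-1466992) = 3584949627080/154183 + 1400905477392 = 215999394170357816/154183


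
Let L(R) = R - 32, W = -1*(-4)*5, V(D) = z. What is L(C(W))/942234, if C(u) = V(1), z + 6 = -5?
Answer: -43/942234 ≈ -4.5636e-5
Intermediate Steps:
z = -11 (z = -6 - 5 = -11)
V(D) = -11
W = 20 (W = 4*5 = 20)
C(u) = -11
L(R) = -32 + R
L(C(W))/942234 = (-32 - 11)/942234 = -43*1/942234 = -43/942234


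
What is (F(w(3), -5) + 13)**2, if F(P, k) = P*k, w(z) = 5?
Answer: 144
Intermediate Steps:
(F(w(3), -5) + 13)**2 = (5*(-5) + 13)**2 = (-25 + 13)**2 = (-12)**2 = 144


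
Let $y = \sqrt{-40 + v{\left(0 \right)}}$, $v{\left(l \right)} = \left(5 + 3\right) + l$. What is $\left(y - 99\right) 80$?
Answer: $-7920 + 320 i \sqrt{2} \approx -7920.0 + 452.55 i$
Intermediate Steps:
$v{\left(l \right)} = 8 + l$
$y = 4 i \sqrt{2}$ ($y = \sqrt{-40 + \left(8 + 0\right)} = \sqrt{-40 + 8} = \sqrt{-32} = 4 i \sqrt{2} \approx 5.6569 i$)
$\left(y - 99\right) 80 = \left(4 i \sqrt{2} - 99\right) 80 = \left(-99 + 4 i \sqrt{2}\right) 80 = -7920 + 320 i \sqrt{2}$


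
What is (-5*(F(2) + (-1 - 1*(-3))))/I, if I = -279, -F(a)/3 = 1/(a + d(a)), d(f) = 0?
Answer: 5/558 ≈ 0.0089606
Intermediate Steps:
F(a) = -3/a (F(a) = -3/(a + 0) = -3/a)
(-5*(F(2) + (-1 - 1*(-3))))/I = -5*(-3/2 + (-1 - 1*(-3)))/(-279) = -5*(-3*½ + (-1 + 3))*(-1/279) = -5*(-3/2 + 2)*(-1/279) = -5*½*(-1/279) = -5/2*(-1/279) = 5/558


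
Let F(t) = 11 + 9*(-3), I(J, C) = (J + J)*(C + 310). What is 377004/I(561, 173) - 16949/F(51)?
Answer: 1531855973/1445136 ≈ 1060.0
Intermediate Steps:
I(J, C) = 2*J*(310 + C) (I(J, C) = (2*J)*(310 + C) = 2*J*(310 + C))
F(t) = -16 (F(t) = 11 - 27 = -16)
377004/I(561, 173) - 16949/F(51) = 377004/((2*561*(310 + 173))) - 16949/(-16) = 377004/((2*561*483)) - 16949*(-1/16) = 377004/541926 + 16949/16 = 377004*(1/541926) + 16949/16 = 62834/90321 + 16949/16 = 1531855973/1445136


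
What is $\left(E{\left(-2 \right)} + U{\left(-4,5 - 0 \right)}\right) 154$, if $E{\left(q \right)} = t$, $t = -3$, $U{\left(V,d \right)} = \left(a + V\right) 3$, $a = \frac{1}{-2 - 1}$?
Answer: $-2464$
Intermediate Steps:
$a = - \frac{1}{3}$ ($a = \frac{1}{-3} = - \frac{1}{3} \approx -0.33333$)
$U{\left(V,d \right)} = -1 + 3 V$ ($U{\left(V,d \right)} = \left(- \frac{1}{3} + V\right) 3 = -1 + 3 V$)
$E{\left(q \right)} = -3$
$\left(E{\left(-2 \right)} + U{\left(-4,5 - 0 \right)}\right) 154 = \left(-3 + \left(-1 + 3 \left(-4\right)\right)\right) 154 = \left(-3 - 13\right) 154 = \left(-16\right) 154 = -2464$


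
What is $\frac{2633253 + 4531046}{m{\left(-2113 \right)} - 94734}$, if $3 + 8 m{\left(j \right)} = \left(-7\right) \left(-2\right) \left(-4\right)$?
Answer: $- \frac{57314392}{757931} \approx -75.62$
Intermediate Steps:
$m{\left(j \right)} = - \frac{59}{8}$ ($m{\left(j \right)} = - \frac{3}{8} + \frac{\left(-7\right) \left(-2\right) \left(-4\right)}{8} = - \frac{3}{8} + \frac{14 \left(-4\right)}{8} = - \frac{3}{8} + \frac{1}{8} \left(-56\right) = - \frac{3}{8} - 7 = - \frac{59}{8}$)
$\frac{2633253 + 4531046}{m{\left(-2113 \right)} - 94734} = \frac{2633253 + 4531046}{- \frac{59}{8} - 94734} = \frac{7164299}{- \frac{757931}{8}} = 7164299 \left(- \frac{8}{757931}\right) = - \frac{57314392}{757931}$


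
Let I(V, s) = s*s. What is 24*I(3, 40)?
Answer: 38400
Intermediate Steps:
I(V, s) = s²
24*I(3, 40) = 24*40² = 24*1600 = 38400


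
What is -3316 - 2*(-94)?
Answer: -3128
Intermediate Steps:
-3316 - 2*(-94) = -3316 - 1*(-188) = -3316 + 188 = -3128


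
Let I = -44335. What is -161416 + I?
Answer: -205751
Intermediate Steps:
-161416 + I = -161416 - 44335 = -205751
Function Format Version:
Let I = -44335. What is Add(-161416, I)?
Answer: -205751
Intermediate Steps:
Add(-161416, I) = Add(-161416, -44335) = -205751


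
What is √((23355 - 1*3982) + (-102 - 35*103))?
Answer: √15666 ≈ 125.16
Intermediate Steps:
√((23355 - 1*3982) + (-102 - 35*103)) = √((23355 - 3982) + (-102 - 3605)) = √(19373 - 3707) = √15666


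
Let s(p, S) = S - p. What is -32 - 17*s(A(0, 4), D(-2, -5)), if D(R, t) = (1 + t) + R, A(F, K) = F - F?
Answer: 70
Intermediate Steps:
A(F, K) = 0
D(R, t) = 1 + R + t
-32 - 17*s(A(0, 4), D(-2, -5)) = -32 - 17*((1 - 2 - 5) - 1*0) = -32 - 17*(-6 + 0) = -32 - 17*(-6) = -32 + 102 = 70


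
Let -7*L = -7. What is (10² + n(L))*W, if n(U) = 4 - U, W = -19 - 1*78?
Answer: -9991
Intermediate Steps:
W = -97 (W = -19 - 78 = -97)
L = 1 (L = -⅐*(-7) = 1)
(10² + n(L))*W = (10² + (4 - 1*1))*(-97) = (100 + (4 - 1))*(-97) = (100 + 3)*(-97) = 103*(-97) = -9991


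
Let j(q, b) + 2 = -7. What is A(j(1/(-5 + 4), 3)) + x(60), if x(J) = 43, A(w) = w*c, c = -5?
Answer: 88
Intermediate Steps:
j(q, b) = -9 (j(q, b) = -2 - 7 = -9)
A(w) = -5*w (A(w) = w*(-5) = -5*w)
A(j(1/(-5 + 4), 3)) + x(60) = -5*(-9) + 43 = 45 + 43 = 88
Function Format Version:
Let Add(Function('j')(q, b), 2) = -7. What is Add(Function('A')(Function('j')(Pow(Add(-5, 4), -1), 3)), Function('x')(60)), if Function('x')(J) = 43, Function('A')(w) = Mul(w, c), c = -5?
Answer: 88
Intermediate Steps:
Function('j')(q, b) = -9 (Function('j')(q, b) = Add(-2, -7) = -9)
Function('A')(w) = Mul(-5, w) (Function('A')(w) = Mul(w, -5) = Mul(-5, w))
Add(Function('A')(Function('j')(Pow(Add(-5, 4), -1), 3)), Function('x')(60)) = Add(Mul(-5, -9), 43) = Add(45, 43) = 88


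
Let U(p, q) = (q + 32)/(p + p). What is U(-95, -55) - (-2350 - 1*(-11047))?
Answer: -1652407/190 ≈ -8696.9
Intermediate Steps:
U(p, q) = (32 + q)/(2*p) (U(p, q) = (32 + q)/((2*p)) = (32 + q)*(1/(2*p)) = (32 + q)/(2*p))
U(-95, -55) - (-2350 - 1*(-11047)) = (1/2)*(32 - 55)/(-95) - (-2350 - 1*(-11047)) = (1/2)*(-1/95)*(-23) - (-2350 + 11047) = 23/190 - 1*8697 = 23/190 - 8697 = -1652407/190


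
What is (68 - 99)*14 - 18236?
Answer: -18670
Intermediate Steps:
(68 - 99)*14 - 18236 = -31*14 - 18236 = -434 - 18236 = -18670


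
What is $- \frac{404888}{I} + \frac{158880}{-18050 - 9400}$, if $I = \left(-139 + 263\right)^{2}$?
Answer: $- \frac{56487977}{1758630} \approx -32.12$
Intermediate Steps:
$I = 15376$ ($I = 124^{2} = 15376$)
$- \frac{404888}{I} + \frac{158880}{-18050 - 9400} = - \frac{404888}{15376} + \frac{158880}{-18050 - 9400} = \left(-404888\right) \frac{1}{15376} + \frac{158880}{-27450} = - \frac{50611}{1922} + 158880 \left(- \frac{1}{27450}\right) = - \frac{50611}{1922} - \frac{5296}{915} = - \frac{56487977}{1758630}$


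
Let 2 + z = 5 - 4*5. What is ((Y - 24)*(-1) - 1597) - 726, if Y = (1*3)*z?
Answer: -2248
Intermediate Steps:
z = -17 (z = -2 + (5 - 4*5) = -2 + (5 - 20) = -2 - 15 = -17)
Y = -51 (Y = (1*3)*(-17) = 3*(-17) = -51)
((Y - 24)*(-1) - 1597) - 726 = ((-51 - 24)*(-1) - 1597) - 726 = (-75*(-1) - 1597) - 726 = (75 - 1597) - 726 = -1522 - 726 = -2248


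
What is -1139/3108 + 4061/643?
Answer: 11889211/1998444 ≈ 5.9492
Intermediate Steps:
-1139/3108 + 4061/643 = 11889211/1998444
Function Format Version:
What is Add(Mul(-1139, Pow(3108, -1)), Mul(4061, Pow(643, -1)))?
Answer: Rational(11889211, 1998444) ≈ 5.9492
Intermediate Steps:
Add(Mul(-1139, Pow(3108, -1)), Mul(4061, Pow(643, -1))) = Add(Mul(-1139, Rational(1, 3108)), Mul(4061, Rational(1, 643))) = Add(Rational(-1139, 3108), Rational(4061, 643)) = Rational(11889211, 1998444)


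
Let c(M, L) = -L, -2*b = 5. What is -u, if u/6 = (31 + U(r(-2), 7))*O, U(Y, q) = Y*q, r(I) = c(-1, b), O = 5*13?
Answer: -18915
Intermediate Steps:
b = -5/2 (b = -½*5 = -5/2 ≈ -2.5000)
O = 65
r(I) = 5/2 (r(I) = -1*(-5/2) = 5/2)
u = 18915 (u = 6*((31 + (5/2)*7)*65) = 6*((31 + 35/2)*65) = 6*((97/2)*65) = 6*(6305/2) = 18915)
-u = -1*18915 = -18915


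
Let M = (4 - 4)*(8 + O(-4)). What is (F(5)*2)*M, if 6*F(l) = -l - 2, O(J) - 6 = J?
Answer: 0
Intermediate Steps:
O(J) = 6 + J
F(l) = -⅓ - l/6 (F(l) = (-l - 2)/6 = (-2 - l)/6 = -⅓ - l/6)
M = 0 (M = (4 - 4)*(8 + (6 - 4)) = 0*(8 + 2) = 0*10 = 0)
(F(5)*2)*M = ((-⅓ - ⅙*5)*2)*0 = ((-⅓ - ⅚)*2)*0 = -7/6*2*0 = -7/3*0 = 0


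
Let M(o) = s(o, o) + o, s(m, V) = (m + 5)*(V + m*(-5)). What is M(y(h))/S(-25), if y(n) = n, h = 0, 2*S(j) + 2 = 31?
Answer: 0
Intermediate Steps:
S(j) = 29/2 (S(j) = -1 + (1/2)*31 = -1 + 31/2 = 29/2)
s(m, V) = (5 + m)*(V - 5*m)
M(o) = -19*o - 4*o**2 (M(o) = (-25*o - 5*o**2 + 5*o + o*o) + o = (-25*o - 5*o**2 + 5*o + o**2) + o = (-20*o - 4*o**2) + o = -19*o - 4*o**2)
M(y(h))/S(-25) = (0*(-19 - 4*0))/(29/2) = (0*(-19 + 0))*(2/29) = (0*(-19))*(2/29) = 0*(2/29) = 0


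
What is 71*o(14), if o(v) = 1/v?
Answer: 71/14 ≈ 5.0714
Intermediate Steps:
71*o(14) = 71/14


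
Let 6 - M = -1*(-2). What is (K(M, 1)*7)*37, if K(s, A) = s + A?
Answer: 1295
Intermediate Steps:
M = 4 (M = 6 - (-1)*(-2) = 6 - 1*2 = 6 - 2 = 4)
K(s, A) = A + s
(K(M, 1)*7)*37 = ((1 + 4)*7)*37 = (5*7)*37 = 35*37 = 1295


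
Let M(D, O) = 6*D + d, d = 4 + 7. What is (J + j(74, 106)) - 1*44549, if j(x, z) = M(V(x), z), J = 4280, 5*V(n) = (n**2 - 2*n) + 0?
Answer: -169322/5 ≈ -33864.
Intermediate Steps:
V(n) = -2*n/5 + n**2/5 (V(n) = ((n**2 - 2*n) + 0)/5 = (n**2 - 2*n)/5 = -2*n/5 + n**2/5)
d = 11
M(D, O) = 11 + 6*D (M(D, O) = 6*D + 11 = 11 + 6*D)
j(x, z) = 11 + 6*x*(-2 + x)/5 (j(x, z) = 11 + 6*(x*(-2 + x)/5) = 11 + 6*x*(-2 + x)/5)
(J + j(74, 106)) - 1*44549 = (4280 + (11 + (6/5)*74*(-2 + 74))) - 1*44549 = (4280 + (11 + (6/5)*74*72)) - 44549 = (4280 + (11 + 31968/5)) - 44549 = (4280 + 32023/5) - 44549 = 53423/5 - 44549 = -169322/5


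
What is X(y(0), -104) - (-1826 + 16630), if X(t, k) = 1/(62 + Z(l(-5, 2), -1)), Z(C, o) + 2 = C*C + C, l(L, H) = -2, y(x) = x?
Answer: -917847/62 ≈ -14804.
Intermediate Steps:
Z(C, o) = -2 + C + C² (Z(C, o) = -2 + (C*C + C) = -2 + (C² + C) = -2 + (C + C²) = -2 + C + C²)
X(t, k) = 1/62 (X(t, k) = 1/(62 + (-2 - 2 + (-2)²)) = 1/(62 + (-2 - 2 + 4)) = 1/(62 + 0) = 1/62)
X(y(0), -104) - (-1826 + 16630) = 1/62 - (-1826 + 16630) = 1/62 - 1*14804 = 1/62 - 14804 = -917847/62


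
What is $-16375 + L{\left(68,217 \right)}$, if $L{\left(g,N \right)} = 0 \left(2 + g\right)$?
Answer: $-16375$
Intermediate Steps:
$L{\left(g,N \right)} = 0$
$-16375 + L{\left(68,217 \right)} = -16375 + 0 = -16375$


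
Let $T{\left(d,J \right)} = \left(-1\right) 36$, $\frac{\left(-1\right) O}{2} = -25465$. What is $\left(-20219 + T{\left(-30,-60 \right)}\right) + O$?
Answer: $30675$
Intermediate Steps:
$O = 50930$ ($O = \left(-2\right) \left(-25465\right) = 50930$)
$T{\left(d,J \right)} = -36$
$\left(-20219 + T{\left(-30,-60 \right)}\right) + O = \left(-20219 - 36\right) + 50930 = -20255 + 50930 = 30675$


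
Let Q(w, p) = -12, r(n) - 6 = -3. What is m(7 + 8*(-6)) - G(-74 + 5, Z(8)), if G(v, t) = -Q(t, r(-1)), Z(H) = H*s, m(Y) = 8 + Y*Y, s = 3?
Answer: 1677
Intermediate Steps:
r(n) = 3 (r(n) = 6 - 3 = 3)
m(Y) = 8 + Y²
Z(H) = 3*H (Z(H) = H*3 = 3*H)
G(v, t) = 12 (G(v, t) = -1*(-12) = 12)
m(7 + 8*(-6)) - G(-74 + 5, Z(8)) = (8 + (7 + 8*(-6))²) - 1*12 = (8 + (7 - 48)²) - 12 = (8 + (-41)²) - 12 = (8 + 1681) - 12 = 1689 - 12 = 1677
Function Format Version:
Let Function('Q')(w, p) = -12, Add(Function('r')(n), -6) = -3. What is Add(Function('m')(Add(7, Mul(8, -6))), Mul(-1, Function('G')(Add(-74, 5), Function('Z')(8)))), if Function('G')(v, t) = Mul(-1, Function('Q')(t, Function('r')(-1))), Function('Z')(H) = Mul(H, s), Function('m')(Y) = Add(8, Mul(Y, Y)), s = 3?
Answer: 1677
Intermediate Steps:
Function('r')(n) = 3 (Function('r')(n) = Add(6, -3) = 3)
Function('m')(Y) = Add(8, Pow(Y, 2))
Function('Z')(H) = Mul(3, H) (Function('Z')(H) = Mul(H, 3) = Mul(3, H))
Function('G')(v, t) = 12 (Function('G')(v, t) = Mul(-1, -12) = 12)
Add(Function('m')(Add(7, Mul(8, -6))), Mul(-1, Function('G')(Add(-74, 5), Function('Z')(8)))) = Add(Add(8, Pow(Add(7, Mul(8, -6)), 2)), Mul(-1, 12)) = Add(Add(8, Pow(Add(7, -48), 2)), -12) = Add(Add(8, Pow(-41, 2)), -12) = Add(Add(8, 1681), -12) = Add(1689, -12) = 1677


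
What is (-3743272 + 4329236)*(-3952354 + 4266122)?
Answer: 183856752352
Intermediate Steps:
(-3743272 + 4329236)*(-3952354 + 4266122) = 585964*313768 = 183856752352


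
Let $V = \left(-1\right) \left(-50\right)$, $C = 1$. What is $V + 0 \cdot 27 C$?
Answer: $50$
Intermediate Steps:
$V = 50$
$V + 0 \cdot 27 C = 50 + 0 \cdot 27 \cdot 1 = 50 + 0 \cdot 1 = 50 + 0 = 50$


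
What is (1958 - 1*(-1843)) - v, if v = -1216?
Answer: 5017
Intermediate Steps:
(1958 - 1*(-1843)) - v = (1958 - 1*(-1843)) - 1*(-1216) = (1958 + 1843) + 1216 = 3801 + 1216 = 5017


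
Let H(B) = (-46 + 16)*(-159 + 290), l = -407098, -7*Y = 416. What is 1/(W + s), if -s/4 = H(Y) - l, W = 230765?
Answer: -1/1381907 ≈ -7.2364e-7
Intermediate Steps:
Y = -416/7 (Y = -⅐*416 = -416/7 ≈ -59.429)
H(B) = -3930 (H(B) = -30*131 = -3930)
s = -1612672 (s = -4*(-3930 - 1*(-407098)) = -4*(-3930 + 407098) = -4*403168 = -1612672)
1/(W + s) = 1/(230765 - 1612672) = 1/(-1381907) = -1/1381907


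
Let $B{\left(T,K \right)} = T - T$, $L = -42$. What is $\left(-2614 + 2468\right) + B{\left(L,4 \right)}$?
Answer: $-146$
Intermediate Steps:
$B{\left(T,K \right)} = 0$
$\left(-2614 + 2468\right) + B{\left(L,4 \right)} = \left(-2614 + 2468\right) + 0 = -146 + 0 = -146$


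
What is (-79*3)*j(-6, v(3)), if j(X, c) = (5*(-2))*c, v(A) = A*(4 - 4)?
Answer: 0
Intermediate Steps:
v(A) = 0 (v(A) = A*0 = 0)
j(X, c) = -10*c
(-79*3)*j(-6, v(3)) = (-79*3)*(-10*0) = -237*0 = 0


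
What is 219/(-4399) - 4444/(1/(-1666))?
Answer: 32568893677/4399 ≈ 7.4037e+6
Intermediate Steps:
219/(-4399) - 4444/(1/(-1666)) = 219*(-1/4399) - 4444/(-1/1666) = -219/4399 - 4444*(-1666) = -219/4399 + 7403704 = 32568893677/4399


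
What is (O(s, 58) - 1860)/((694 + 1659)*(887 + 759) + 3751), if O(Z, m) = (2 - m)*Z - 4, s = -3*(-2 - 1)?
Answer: -2368/3876789 ≈ -0.00061081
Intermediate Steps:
s = 9 (s = -3*(-3) = 9)
O(Z, m) = -4 + Z*(2 - m) (O(Z, m) = Z*(2 - m) - 4 = -4 + Z*(2 - m))
(O(s, 58) - 1860)/((694 + 1659)*(887 + 759) + 3751) = ((-4 + 2*9 - 1*9*58) - 1860)/((694 + 1659)*(887 + 759) + 3751) = ((-4 + 18 - 522) - 1860)/(2353*1646 + 3751) = (-508 - 1860)/(3873038 + 3751) = -2368/3876789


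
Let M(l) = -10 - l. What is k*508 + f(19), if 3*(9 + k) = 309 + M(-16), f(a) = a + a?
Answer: 48806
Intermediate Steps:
f(a) = 2*a
k = 96 (k = -9 + (309 + (-10 - 1*(-16)))/3 = -9 + (309 + (-10 + 16))/3 = -9 + (309 + 6)/3 = -9 + (1/3)*315 = -9 + 105 = 96)
k*508 + f(19) = 96*508 + 2*19 = 48768 + 38 = 48806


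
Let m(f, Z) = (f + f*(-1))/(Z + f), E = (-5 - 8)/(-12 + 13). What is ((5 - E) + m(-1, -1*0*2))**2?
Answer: 324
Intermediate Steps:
E = -13 (E = -13/1 = -13*1 = -13)
m(f, Z) = 0 (m(f, Z) = (f - f)/(Z + f) = 0/(Z + f) = 0)
((5 - E) + m(-1, -1*0*2))**2 = ((5 - 1*(-13)) + 0)**2 = ((5 + 13) + 0)**2 = (18 + 0)**2 = 18**2 = 324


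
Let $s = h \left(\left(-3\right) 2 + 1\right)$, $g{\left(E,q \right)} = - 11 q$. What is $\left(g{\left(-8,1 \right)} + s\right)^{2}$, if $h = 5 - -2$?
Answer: $2116$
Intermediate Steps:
$h = 7$ ($h = 5 + 2 = 7$)
$s = -35$ ($s = 7 \left(\left(-3\right) 2 + 1\right) = 7 \left(-6 + 1\right) = 7 \left(-5\right) = -35$)
$\left(g{\left(-8,1 \right)} + s\right)^{2} = \left(\left(-11\right) 1 - 35\right)^{2} = \left(-11 - 35\right)^{2} = \left(-46\right)^{2} = 2116$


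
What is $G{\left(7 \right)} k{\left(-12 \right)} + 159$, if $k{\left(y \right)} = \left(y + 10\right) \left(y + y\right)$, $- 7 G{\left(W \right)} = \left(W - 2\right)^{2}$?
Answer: $- \frac{87}{7} \approx -12.429$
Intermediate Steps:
$G{\left(W \right)} = - \frac{\left(-2 + W\right)^{2}}{7}$ ($G{\left(W \right)} = - \frac{\left(W - 2\right)^{2}}{7} = - \frac{\left(-2 + W\right)^{2}}{7}$)
$k{\left(y \right)} = 2 y \left(10 + y\right)$ ($k{\left(y \right)} = \left(10 + y\right) 2 y = 2 y \left(10 + y\right)$)
$G{\left(7 \right)} k{\left(-12 \right)} + 159 = - \frac{\left(-2 + 7\right)^{2}}{7} \cdot 2 \left(-12\right) \left(10 - 12\right) + 159 = - \frac{5^{2}}{7} \cdot 2 \left(-12\right) \left(-2\right) + 159 = \left(- \frac{1}{7}\right) 25 \cdot 48 + 159 = \left(- \frac{25}{7}\right) 48 + 159 = - \frac{1200}{7} + 159 = - \frac{87}{7}$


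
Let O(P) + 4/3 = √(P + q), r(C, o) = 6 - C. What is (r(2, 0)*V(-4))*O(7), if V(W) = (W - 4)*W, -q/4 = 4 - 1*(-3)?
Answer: -512/3 + 128*I*√21 ≈ -170.67 + 586.57*I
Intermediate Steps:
q = -28 (q = -4*(4 - 1*(-3)) = -4*(4 + 3) = -4*7 = -28)
V(W) = W*(-4 + W) (V(W) = (-4 + W)*W = W*(-4 + W))
O(P) = -4/3 + √(-28 + P) (O(P) = -4/3 + √(P - 28) = -4/3 + √(-28 + P))
(r(2, 0)*V(-4))*O(7) = ((6 - 1*2)*(-4*(-4 - 4)))*(-4/3 + √(-28 + 7)) = ((6 - 2)*(-4*(-8)))*(-4/3 + √(-21)) = (4*32)*(-4/3 + I*√21) = 128*(-4/3 + I*√21) = -512/3 + 128*I*√21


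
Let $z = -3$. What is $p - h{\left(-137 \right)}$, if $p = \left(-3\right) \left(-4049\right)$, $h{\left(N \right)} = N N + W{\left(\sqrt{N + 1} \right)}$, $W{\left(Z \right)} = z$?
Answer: $-6619$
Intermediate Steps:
$W{\left(Z \right)} = -3$
$h{\left(N \right)} = -3 + N^{2}$ ($h{\left(N \right)} = N N - 3 = N^{2} - 3 = -3 + N^{2}$)
$p = 12147$
$p - h{\left(-137 \right)} = 12147 - \left(-3 + \left(-137\right)^{2}\right) = 12147 - \left(-3 + 18769\right) = 12147 - 18766 = -6619$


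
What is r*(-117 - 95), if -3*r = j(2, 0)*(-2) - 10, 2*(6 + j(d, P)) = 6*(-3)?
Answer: 4240/3 ≈ 1413.3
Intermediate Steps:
j(d, P) = -15 (j(d, P) = -6 + (6*(-3))/2 = -6 + (1/2)*(-18) = -6 - 9 = -15)
r = -20/3 (r = -(-15*(-2) - 10)/3 = -(30 - 10)/3 = -1/3*20 = -20/3 ≈ -6.6667)
r*(-117 - 95) = -20*(-117 - 95)/3 = -20/3*(-212) = 4240/3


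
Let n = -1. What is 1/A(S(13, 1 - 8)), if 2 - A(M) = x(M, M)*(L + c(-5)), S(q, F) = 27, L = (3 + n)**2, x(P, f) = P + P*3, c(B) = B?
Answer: 1/110 ≈ 0.0090909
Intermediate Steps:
x(P, f) = 4*P (x(P, f) = P + 3*P = 4*P)
L = 4 (L = (3 - 1)**2 = 2**2 = 4)
A(M) = 2 + 4*M (A(M) = 2 - 4*M*(4 - 5) = 2 - 4*M*(-1) = 2 - (-4)*M = 2 + 4*M)
1/A(S(13, 1 - 8)) = 1/(2 + 4*27) = 1/(2 + 108) = 1/110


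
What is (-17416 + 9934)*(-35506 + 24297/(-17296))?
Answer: 2297483049093/8648 ≈ 2.6567e+8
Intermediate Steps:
(-17416 + 9934)*(-35506 + 24297/(-17296)) = -7482*(-35506 + 24297*(-1/17296)) = -7482*(-35506 - 24297/17296) = -7482*(-614136073/17296) = 2297483049093/8648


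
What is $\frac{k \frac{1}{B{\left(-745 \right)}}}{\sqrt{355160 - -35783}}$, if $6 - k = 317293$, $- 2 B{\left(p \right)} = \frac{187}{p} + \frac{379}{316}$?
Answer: $\frac{149391411080 \sqrt{390943}}{87283107009} \approx 1070.2$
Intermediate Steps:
$B{\left(p \right)} = - \frac{379}{632} - \frac{187}{2 p}$ ($B{\left(p \right)} = - \frac{\frac{187}{p} + \frac{379}{316}}{2} = - \frac{\frac{379}{316} + \frac{187}{p}}{2} = - \frac{379}{632} - \frac{187}{2 p}$)
$k = -317287$ ($k = 6 - 317293 = -317287$)
$\frac{k \frac{1}{B{\left(-745 \right)}}}{\sqrt{355160 - -35783}} = \frac{\left(-317287\right) \frac{1}{\frac{1}{632} \frac{1}{-745} \left(-59092 - -282355\right)}}{\sqrt{355160 - -35783}} = \frac{\left(-317287\right) \frac{1}{\frac{1}{632} \left(- \frac{1}{745}\right) \left(-59092 + 282355\right)}}{\sqrt{355160 + 35783}} = \frac{\left(-317287\right) \frac{1}{\frac{1}{632} \left(- \frac{1}{745}\right) 223263}}{\sqrt{390943}} = - \frac{317287}{- \frac{223263}{470840}} \frac{\sqrt{390943}}{390943} = \left(-317287\right) \left(- \frac{470840}{223263}\right) \frac{\sqrt{390943}}{390943} = \frac{149391411080 \frac{\sqrt{390943}}{390943}}{223263} = \frac{149391411080 \sqrt{390943}}{87283107009}$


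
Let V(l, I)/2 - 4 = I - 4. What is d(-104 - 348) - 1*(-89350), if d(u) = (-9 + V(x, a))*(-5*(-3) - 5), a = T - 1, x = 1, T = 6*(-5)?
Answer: 88640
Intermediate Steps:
T = -30
a = -31 (a = -30 - 1 = -31)
V(l, I) = 2*I (V(l, I) = 8 + 2*(I - 4) = 8 + 2*(-4 + I) = 8 + (-8 + 2*I) = 2*I)
d(u) = -710 (d(u) = (-9 + 2*(-31))*(-5*(-3) - 5) = (-9 - 62)*(15 - 5) = -71*10 = -710)
d(-104 - 348) - 1*(-89350) = -710 - 1*(-89350) = -710 + 89350 = 88640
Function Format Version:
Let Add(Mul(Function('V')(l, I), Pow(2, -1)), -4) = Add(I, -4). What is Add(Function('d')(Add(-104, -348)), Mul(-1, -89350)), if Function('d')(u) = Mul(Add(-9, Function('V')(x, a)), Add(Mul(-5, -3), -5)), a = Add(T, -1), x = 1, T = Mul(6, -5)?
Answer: 88640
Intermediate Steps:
T = -30
a = -31 (a = Add(-30, -1) = -31)
Function('V')(l, I) = Mul(2, I) (Function('V')(l, I) = Add(8, Mul(2, Add(I, -4))) = Add(8, Mul(2, Add(-4, I))) = Add(8, Add(-8, Mul(2, I))) = Mul(2, I))
Function('d')(u) = -710 (Function('d')(u) = Mul(Add(-9, Mul(2, -31)), Add(Mul(-5, -3), -5)) = Mul(Add(-9, -62), Add(15, -5)) = Mul(-71, 10) = -710)
Add(Function('d')(Add(-104, -348)), Mul(-1, -89350)) = Add(-710, Mul(-1, -89350)) = Add(-710, 89350) = 88640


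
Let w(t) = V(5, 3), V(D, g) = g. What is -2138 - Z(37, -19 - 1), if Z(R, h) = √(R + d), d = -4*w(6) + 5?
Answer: -2138 - √30 ≈ -2143.5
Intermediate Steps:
w(t) = 3
d = -7 (d = -4*3 + 5 = -12 + 5 = -7)
Z(R, h) = √(-7 + R) (Z(R, h) = √(R - 7) = √(-7 + R))
-2138 - Z(37, -19 - 1) = -2138 - √(-7 + 37) = -2138 - √30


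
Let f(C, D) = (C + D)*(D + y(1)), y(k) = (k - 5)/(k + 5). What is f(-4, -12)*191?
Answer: 116128/3 ≈ 38709.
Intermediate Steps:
y(k) = (-5 + k)/(5 + k)
f(C, D) = (-2/3 + D)*(C + D) (f(C, D) = (C + D)*(D + (-5 + 1)/(5 + 1)) = (C + D)*(D - 4/6) = (C + D)*(D + (1/6)*(-4)) = (C + D)*(D - 2/3) = (C + D)*(-2/3 + D) = (-2/3 + D)*(C + D))
f(-4, -12)*191 = ((-12)**2 - 2/3*(-4) - 2/3*(-12) - 4*(-12))*191 = (144 + 8/3 + 8 + 48)*191 = (608/3)*191 = 116128/3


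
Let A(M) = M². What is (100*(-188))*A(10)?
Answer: -1880000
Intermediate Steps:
(100*(-188))*A(10) = (100*(-188))*10² = -18800*100 = -1880000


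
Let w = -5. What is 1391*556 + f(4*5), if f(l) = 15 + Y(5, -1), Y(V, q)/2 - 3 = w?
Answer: 773407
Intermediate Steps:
Y(V, q) = -4 (Y(V, q) = 6 + 2*(-5) = 6 - 10 = -4)
f(l) = 11 (f(l) = 15 - 4 = 11)
1391*556 + f(4*5) = 1391*556 + 11 = 773396 + 11 = 773407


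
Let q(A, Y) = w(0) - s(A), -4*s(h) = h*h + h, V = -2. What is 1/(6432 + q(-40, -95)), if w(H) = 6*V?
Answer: 1/6810 ≈ 0.00014684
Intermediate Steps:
s(h) = -h/4 - h²/4 (s(h) = -(h*h + h)/4 = -(h² + h)/4 = -(h + h²)/4 = -h/4 - h²/4)
w(H) = -12 (w(H) = 6*(-2) = -12)
q(A, Y) = -12 + A*(1 + A)/4 (q(A, Y) = -12 - (-1)*A*(1 + A)/4 = -12 + A*(1 + A)/4)
1/(6432 + q(-40, -95)) = 1/(6432 + (-12 + (¼)*(-40)*(1 - 40))) = 1/(6432 + (-12 + (¼)*(-40)*(-39))) = 1/(6432 + (-12 + 390)) = 1/(6432 + 378) = 1/6810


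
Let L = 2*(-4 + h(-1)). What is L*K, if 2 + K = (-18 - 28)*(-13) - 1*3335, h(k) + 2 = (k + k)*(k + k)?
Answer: 10956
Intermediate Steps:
h(k) = -2 + 4*k**2 (h(k) = -2 + (k + k)*(k + k) = -2 + (2*k)*(2*k) = -2 + 4*k**2)
K = -2739 (K = -2 + ((-18 - 28)*(-13) - 1*3335) = -2 + (-46*(-13) - 3335) = -2 + (598 - 3335) = -2 - 2737 = -2739)
L = -4 (L = 2*(-4 + (-2 + 4*(-1)**2)) = 2*(-4 + (-2 + 4*1)) = 2*(-4 + (-2 + 4)) = 2*(-4 + 2) = 2*(-2) = -4)
L*K = -4*(-2739) = 10956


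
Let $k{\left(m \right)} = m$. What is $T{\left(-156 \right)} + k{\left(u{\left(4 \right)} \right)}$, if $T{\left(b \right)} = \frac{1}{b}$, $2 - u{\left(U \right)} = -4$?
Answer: $\frac{935}{156} \approx 5.9936$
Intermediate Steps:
$u{\left(U \right)} = 6$ ($u{\left(U \right)} = 2 - -4 = 2 + 4 = 6$)
$T{\left(-156 \right)} + k{\left(u{\left(4 \right)} \right)} = \frac{1}{-156} + 6 = - \frac{1}{156} + 6 = \frac{935}{156}$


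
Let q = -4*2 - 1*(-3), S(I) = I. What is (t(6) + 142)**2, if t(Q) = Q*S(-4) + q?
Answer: 12769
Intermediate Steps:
q = -5 (q = -8 + 3 = -5)
t(Q) = -5 - 4*Q (t(Q) = Q*(-4) - 5 = -4*Q - 5 = -5 - 4*Q)
(t(6) + 142)**2 = ((-5 - 4*6) + 142)**2 = ((-5 - 24) + 142)**2 = (-29 + 142)**2 = 113**2 = 12769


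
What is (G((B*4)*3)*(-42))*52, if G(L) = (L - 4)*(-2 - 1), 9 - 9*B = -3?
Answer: 78624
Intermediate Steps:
B = 4/3 (B = 1 - ⅑*(-3) = 1 + ⅓ = 4/3 ≈ 1.3333)
G(L) = 12 - 3*L (G(L) = (-4 + L)*(-3) = 12 - 3*L)
(G((B*4)*3)*(-42))*52 = ((12 - 3*(4/3)*4*3)*(-42))*52 = ((12 - 16*3)*(-42))*52 = ((12 - 3*16)*(-42))*52 = ((12 - 48)*(-42))*52 = -36*(-42)*52 = 1512*52 = 78624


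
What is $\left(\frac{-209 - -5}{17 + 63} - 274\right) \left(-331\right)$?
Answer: $\frac{1830761}{20} \approx 91538.0$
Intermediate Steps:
$\left(\frac{-209 - -5}{17 + 63} - 274\right) \left(-331\right) = \left(\frac{-209 + 5}{80} - 274\right) \left(-331\right) = \left(\left(-204\right) \frac{1}{80} - 274\right) \left(-331\right) = \left(- \frac{51}{20} - 274\right) \left(-331\right) = \left(- \frac{5531}{20}\right) \left(-331\right) = \frac{1830761}{20}$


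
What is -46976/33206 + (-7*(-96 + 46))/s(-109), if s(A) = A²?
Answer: -273249878/197260243 ≈ -1.3852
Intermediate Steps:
-46976/33206 + (-7*(-96 + 46))/s(-109) = -46976/33206 + (-7*(-96 + 46))/((-109)²) = -46976*1/33206 - 7*(-50)/11881 = -23488/16603 + 350*(1/11881) = -23488/16603 + 350/11881 = -273249878/197260243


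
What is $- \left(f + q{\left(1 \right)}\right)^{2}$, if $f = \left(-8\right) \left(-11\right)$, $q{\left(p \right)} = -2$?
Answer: $-7396$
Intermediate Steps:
$f = 88$
$- \left(f + q{\left(1 \right)}\right)^{2} = - \left(88 - 2\right)^{2} = - 86^{2} = \left(-1\right) 7396 = -7396$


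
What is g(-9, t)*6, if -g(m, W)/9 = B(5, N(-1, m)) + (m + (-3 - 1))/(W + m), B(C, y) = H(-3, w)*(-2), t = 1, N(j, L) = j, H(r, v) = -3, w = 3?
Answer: -1647/4 ≈ -411.75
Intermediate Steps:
B(C, y) = 6 (B(C, y) = -3*(-2) = 6)
g(m, W) = -54 - 9*(-4 + m)/(W + m) (g(m, W) = -9*(6 + (m + (-3 - 1))/(W + m)) = -9*(6 + (m - 4)/(W + m)) = -9*(6 + (-4 + m)/(W + m)) = -54 - 9*(-4 + m)/(W + m))
g(-9, t)*6 = (9*(4 - 7*(-9) - 6*1)/(1 - 9))*6 = (9*(4 + 63 - 6)/(-8))*6 = (9*(-⅛)*61)*6 = -549/8*6 = -1647/4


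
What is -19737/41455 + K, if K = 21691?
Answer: 899180668/41455 ≈ 21691.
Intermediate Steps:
-19737/41455 + K = -19737/41455 + 21691 = 899180668/41455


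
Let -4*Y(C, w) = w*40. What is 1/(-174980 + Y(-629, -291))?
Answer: -1/172070 ≈ -5.8116e-6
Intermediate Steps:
Y(C, w) = -10*w (Y(C, w) = -w*40/4 = -10*w)
1/(-174980 + Y(-629, -291)) = 1/(-174980 - 10*(-291)) = 1/(-174980 + 2910) = 1/(-172070) = -1/172070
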